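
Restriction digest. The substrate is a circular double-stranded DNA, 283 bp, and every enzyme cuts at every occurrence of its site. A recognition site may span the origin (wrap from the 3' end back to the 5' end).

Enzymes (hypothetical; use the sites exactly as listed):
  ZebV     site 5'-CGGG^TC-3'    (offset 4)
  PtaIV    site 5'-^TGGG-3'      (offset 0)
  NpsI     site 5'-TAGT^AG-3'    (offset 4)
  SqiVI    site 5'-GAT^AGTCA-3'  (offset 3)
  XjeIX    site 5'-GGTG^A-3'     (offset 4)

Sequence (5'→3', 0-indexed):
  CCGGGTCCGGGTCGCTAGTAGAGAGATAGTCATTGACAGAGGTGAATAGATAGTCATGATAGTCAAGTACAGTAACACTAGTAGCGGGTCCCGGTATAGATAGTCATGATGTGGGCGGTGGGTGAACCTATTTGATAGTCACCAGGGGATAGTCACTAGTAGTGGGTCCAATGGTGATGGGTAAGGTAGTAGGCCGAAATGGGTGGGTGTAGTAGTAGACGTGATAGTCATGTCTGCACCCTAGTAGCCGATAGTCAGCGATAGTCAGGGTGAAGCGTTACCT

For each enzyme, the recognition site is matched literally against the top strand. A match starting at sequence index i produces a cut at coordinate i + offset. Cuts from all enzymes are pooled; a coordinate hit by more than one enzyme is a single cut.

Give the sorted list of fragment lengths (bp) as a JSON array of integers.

Site scan:
  ZebV CGGGTC/4: at [1, 7, 84] ⇒ [5, 11, 88]
  PtaIV TGGG/0: at [111, 118, 162, 177, 199, 203] ⇒ [111, 118, 162, 177, 199, 203]
  NpsI TAGTAG/4: at [15, 78, 156, 186, 209, 212, 241] ⇒ [19, 82, 160, 190, 213, 216, 245]
  SqiVI GATAGTCA/3: at [24, 48, 57, 98, 133, 147, 222, 249, 259] ⇒ [27, 51, 60, 101, 136, 150, 225, 252, 262]
  XjeIX GGTGA/4: at [40, 120, 172, 268] ⇒ [44, 124, 176, 272]

Pooled cuts: [5, 11, 19, 27, 44, 51, 60, 82, 88, 101, 111, 118, 124, 136, 150, 160, 162, 176, 177, 190, 199, 203, 213, 216, 225, 245, 252, 262, 272]

Fragment lengths:
  5→11: 6 bp
  11→19: 8 bp
  19→27: 8 bp
  27→44: 17 bp
  44→51: 7 bp
  51→60: 9 bp
  60→82: 22 bp
  82→88: 6 bp
  88→101: 13 bp
  101→111: 10 bp
  111→118: 7 bp
  118→124: 6 bp
  124→136: 12 bp
  136→150: 14 bp
  150→160: 10 bp
  160→162: 2 bp
  162→176: 14 bp
  176→177: 1 bp
  177→190: 13 bp
  190→199: 9 bp
  199→203: 4 bp
  203→213: 10 bp
  213→216: 3 bp
  216→225: 9 bp
  225→245: 20 bp
  245→252: 7 bp
  252→262: 10 bp
  262→272: 10 bp
  272→5 (wrap): 283-272+5 = 16 bp

[1,2,3,4,6,6,6,7,7,7,8,8,9,9,9,10,10,10,10,10,12,13,13,14,14,16,17,20,22]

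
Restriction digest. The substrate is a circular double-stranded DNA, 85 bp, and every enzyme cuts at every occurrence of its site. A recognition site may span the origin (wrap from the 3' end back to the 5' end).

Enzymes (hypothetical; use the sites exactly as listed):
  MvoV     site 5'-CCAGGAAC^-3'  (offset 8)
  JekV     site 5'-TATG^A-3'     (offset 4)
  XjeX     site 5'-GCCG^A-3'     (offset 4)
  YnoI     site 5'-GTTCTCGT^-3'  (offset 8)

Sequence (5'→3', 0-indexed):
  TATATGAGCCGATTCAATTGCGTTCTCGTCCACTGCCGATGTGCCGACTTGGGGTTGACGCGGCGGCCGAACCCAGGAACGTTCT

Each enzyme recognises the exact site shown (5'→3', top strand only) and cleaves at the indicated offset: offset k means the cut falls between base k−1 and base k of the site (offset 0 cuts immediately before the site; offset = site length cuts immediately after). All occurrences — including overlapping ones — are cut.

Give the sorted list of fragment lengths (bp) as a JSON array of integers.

[5,8,9,11,11,18,23]

Scan for sites:
  MvoV (CCAGGAAC, off=8): starts [72] → cuts [80]
  JekV (TATGA, off=4): starts [2] → cuts [6]
  XjeX (GCCGA, off=4): starts [7, 34, 42, 65] → cuts [11, 38, 46, 69]
  YnoI (GTTCTCGT, off=8): starts [21] → cuts [29]

All cut coordinates (distinct, sorted): [6, 11, 29, 38, 46, 69, 80]

Fragment lengths:
  6→11: 5 bp
  11→29: 18 bp
  29→38: 9 bp
  38→46: 8 bp
  46→69: 23 bp
  69→80: 11 bp
  80→6 (wrap): 85-80+6 = 11 bp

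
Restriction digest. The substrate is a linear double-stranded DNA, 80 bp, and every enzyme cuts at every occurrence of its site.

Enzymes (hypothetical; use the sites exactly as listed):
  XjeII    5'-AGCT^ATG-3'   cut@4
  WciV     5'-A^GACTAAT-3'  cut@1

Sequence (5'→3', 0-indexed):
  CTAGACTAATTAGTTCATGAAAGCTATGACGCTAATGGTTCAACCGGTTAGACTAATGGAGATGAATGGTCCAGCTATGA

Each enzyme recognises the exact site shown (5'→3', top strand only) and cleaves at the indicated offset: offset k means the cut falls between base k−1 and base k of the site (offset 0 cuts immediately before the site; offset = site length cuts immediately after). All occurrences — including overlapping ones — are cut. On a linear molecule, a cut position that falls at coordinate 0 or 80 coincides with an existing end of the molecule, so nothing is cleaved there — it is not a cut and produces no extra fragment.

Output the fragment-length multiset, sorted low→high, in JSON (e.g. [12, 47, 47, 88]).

Per-enzyme occurrences:
  XjeII AGCTATG/4: at [21, 72] ⇒ [25, 76]
  WciV AGACTAAT/1: at [2, 49] ⇒ [3, 50]

All cut coordinates (distinct, sorted): [3, 25, 50, 76]

Fragments:
  [0,3): 3 bp
  [3,25): 22 bp
  [25,50): 25 bp
  [50,76): 26 bp
  [76,80): 4 bp

[3,4,22,25,26]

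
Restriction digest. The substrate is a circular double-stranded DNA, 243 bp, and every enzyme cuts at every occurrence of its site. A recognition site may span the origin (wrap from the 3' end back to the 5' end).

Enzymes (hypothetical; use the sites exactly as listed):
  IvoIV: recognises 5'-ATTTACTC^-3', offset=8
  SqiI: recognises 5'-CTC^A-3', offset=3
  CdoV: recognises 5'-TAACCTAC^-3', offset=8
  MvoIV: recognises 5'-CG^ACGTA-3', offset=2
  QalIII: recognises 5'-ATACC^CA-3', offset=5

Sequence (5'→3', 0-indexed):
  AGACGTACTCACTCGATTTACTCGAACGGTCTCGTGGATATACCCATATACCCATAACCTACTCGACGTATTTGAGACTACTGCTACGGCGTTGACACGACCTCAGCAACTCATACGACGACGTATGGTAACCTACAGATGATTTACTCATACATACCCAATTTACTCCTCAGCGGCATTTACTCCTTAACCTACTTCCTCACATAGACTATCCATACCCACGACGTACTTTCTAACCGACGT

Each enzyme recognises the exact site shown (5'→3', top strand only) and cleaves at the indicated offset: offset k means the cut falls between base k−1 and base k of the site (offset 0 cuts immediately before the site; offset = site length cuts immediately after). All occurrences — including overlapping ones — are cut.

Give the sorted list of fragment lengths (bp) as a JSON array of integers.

Per-enzyme occurrences:
  IvoIV ATTTACTC/8: at [15, 141, 160, 177] ⇒ [23, 149, 168, 185]
  SqiI CTCA/3: at [7, 101, 109, 146, 168, 198] ⇒ [10, 104, 112, 149, 171, 201]
  CdoV TAACCTAC/8: at [54, 128, 187] ⇒ [62, 136, 195]
  MvoIV CGACGTA/2: at [63, 118, 221, 237] ⇒ [65, 120, 223, 239]
  QalIII ATACCCA/5: at [39, 47, 153, 214] ⇒ [44, 52, 158, 219]

Pooled cuts: [10, 23, 44, 52, 62, 65, 104, 112, 120, 136, 149, 158, 168, 171, 185, 195, 201, 219, 223, 239]

Fragments:
  10→23: 13 bp
  23→44: 21 bp
  44→52: 8 bp
  52→62: 10 bp
  62→65: 3 bp
  65→104: 39 bp
  104→112: 8 bp
  112→120: 8 bp
  120→136: 16 bp
  136→149: 13 bp
  149→158: 9 bp
  158→168: 10 bp
  168→171: 3 bp
  171→185: 14 bp
  185→195: 10 bp
  195→201: 6 bp
  201→219: 18 bp
  219→223: 4 bp
  223→239: 16 bp
  239→10 (wrap): 243-239+10 = 14 bp

[3,3,4,6,8,8,8,9,10,10,10,13,13,14,14,16,16,18,21,39]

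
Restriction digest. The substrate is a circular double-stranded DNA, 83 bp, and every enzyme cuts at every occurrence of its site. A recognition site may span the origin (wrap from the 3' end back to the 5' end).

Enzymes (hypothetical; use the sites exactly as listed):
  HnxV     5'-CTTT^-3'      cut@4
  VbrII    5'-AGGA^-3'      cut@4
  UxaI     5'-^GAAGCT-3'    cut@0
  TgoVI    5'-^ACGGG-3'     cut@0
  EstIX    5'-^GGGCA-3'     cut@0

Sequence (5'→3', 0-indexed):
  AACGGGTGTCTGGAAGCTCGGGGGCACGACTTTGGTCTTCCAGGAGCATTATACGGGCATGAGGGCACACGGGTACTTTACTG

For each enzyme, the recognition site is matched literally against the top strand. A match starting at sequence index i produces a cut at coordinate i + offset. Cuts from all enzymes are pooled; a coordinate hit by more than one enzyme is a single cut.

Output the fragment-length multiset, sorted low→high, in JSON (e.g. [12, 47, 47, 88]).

Scan for sites:
  HnxV CTTT/4: at [29, 75] ⇒ [33, 79]
  VbrII AGGA/4: at [41] ⇒ [45]
  UxaI GAAGCT/0: at [12] ⇒ [12]
  TgoVI ACGGG/0: at [1, 52, 68] ⇒ [1, 52, 68]
  EstIX GGGCA/0: at [21, 54, 62] ⇒ [21, 54, 62]

All cut coordinates (distinct, sorted): [1, 12, 21, 33, 45, 52, 54, 62, 68, 79]

Fragments:
  1→12: 11 bp
  12→21: 9 bp
  21→33: 12 bp
  33→45: 12 bp
  45→52: 7 bp
  52→54: 2 bp
  54→62: 8 bp
  62→68: 6 bp
  68→79: 11 bp
  79→1 (wrap): 83-79+1 = 5 bp

[2,5,6,7,8,9,11,11,12,12]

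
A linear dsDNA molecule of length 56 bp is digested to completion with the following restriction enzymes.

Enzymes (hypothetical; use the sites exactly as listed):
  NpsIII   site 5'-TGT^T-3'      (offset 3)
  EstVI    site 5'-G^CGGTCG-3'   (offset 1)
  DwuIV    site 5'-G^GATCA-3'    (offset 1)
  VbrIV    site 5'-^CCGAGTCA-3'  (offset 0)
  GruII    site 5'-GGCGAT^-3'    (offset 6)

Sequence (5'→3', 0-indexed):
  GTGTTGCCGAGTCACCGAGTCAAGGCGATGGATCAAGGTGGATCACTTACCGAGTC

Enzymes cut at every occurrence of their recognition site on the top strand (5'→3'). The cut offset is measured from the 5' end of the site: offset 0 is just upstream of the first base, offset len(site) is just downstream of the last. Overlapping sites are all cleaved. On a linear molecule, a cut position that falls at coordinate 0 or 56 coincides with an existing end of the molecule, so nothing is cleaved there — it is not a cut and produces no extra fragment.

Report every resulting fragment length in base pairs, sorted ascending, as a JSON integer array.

Scan for sites:
  NpsIII (TGTT, off=3): starts [1] → cuts [4]
  EstVI (GCGGTCG, off=1): no sites
  DwuIV (GGATCA, off=1): starts [29, 39] → cuts [30, 40]
  VbrIV (CCGAGTCA, off=0): starts [6, 14] → cuts [6, 14]
  GruII (GGCGAT, off=6): starts [23] → cuts [29]

All cut coordinates (distinct, sorted): [4, 6, 14, 29, 30, 40]

Fragments:
  [0,4): 4 bp
  [4,6): 2 bp
  [6,14): 8 bp
  [14,29): 15 bp
  [29,30): 1 bp
  [30,40): 10 bp
  [40,56): 16 bp

[1,2,4,8,10,15,16]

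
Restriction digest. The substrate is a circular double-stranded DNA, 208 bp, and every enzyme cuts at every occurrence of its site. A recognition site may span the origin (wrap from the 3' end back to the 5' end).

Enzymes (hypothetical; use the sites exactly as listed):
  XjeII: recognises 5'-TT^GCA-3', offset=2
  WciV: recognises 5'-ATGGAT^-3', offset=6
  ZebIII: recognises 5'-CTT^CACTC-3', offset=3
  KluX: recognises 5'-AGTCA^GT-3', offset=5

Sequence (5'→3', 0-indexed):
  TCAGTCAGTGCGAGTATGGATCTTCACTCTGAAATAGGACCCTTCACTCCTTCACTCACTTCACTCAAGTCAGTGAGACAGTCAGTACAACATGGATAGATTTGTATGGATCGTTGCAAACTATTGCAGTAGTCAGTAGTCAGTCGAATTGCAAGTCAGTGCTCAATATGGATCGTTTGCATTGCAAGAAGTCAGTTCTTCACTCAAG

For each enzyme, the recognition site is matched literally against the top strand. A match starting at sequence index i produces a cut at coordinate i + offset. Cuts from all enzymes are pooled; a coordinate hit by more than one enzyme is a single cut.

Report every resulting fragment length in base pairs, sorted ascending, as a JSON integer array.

[3,4,4,5,5,6,7,8,8,8,9,10,10,11,11,11,12,13,14,14,15,20]

Site scan:
  XjeII TTGCA/2: at [113, 123, 148, 176, 181] ⇒ [115, 125, 150, 178, 183]
  WciV ATGGAT/6: at [15, 91, 105, 167] ⇒ [21, 97, 111, 173]
  ZebIII CTTCACTC/3: at [21, 41, 49, 58, 197] ⇒ [24, 44, 52, 61, 200]
  KluX AGTCAGT/5: at [2, 67, 79, 130, 137, 153, 189, 206] ⇒ [3, 7, 72, 84, 135, 142, 158, 194]

Pooled cuts: [3, 7, 21, 24, 44, 52, 61, 72, 84, 97, 111, 115, 125, 135, 142, 150, 158, 173, 178, 183, 194, 200]

Fragments:
  3→7: 4 bp
  7→21: 14 bp
  21→24: 3 bp
  24→44: 20 bp
  44→52: 8 bp
  52→61: 9 bp
  61→72: 11 bp
  72→84: 12 bp
  84→97: 13 bp
  97→111: 14 bp
  111→115: 4 bp
  115→125: 10 bp
  125→135: 10 bp
  135→142: 7 bp
  142→150: 8 bp
  150→158: 8 bp
  158→173: 15 bp
  173→178: 5 bp
  178→183: 5 bp
  183→194: 11 bp
  194→200: 6 bp
  200→3 (wrap): 208-200+3 = 11 bp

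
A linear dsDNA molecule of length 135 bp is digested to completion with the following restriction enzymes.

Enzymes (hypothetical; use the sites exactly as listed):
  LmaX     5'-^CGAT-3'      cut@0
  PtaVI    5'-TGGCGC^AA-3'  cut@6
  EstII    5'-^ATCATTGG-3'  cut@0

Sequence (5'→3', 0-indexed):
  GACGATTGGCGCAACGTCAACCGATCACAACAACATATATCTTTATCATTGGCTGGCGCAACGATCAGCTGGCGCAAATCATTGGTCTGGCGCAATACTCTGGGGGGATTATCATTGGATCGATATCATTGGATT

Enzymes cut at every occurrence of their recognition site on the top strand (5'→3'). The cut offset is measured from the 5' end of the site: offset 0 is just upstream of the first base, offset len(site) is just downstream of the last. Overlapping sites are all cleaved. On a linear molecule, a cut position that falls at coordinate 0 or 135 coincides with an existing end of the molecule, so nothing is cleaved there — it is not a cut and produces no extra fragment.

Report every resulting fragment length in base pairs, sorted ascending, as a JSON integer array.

[2,2,2,4,9,10,10,11,14,15,16,17,23]

Per-enzyme occurrences:
  LmaX (CGAT, off=0): starts [2, 21, 61, 120] → cuts [2, 21, 61, 120]
  PtaVI (TGGCGCAA, off=6): starts [6, 53, 69, 87] → cuts [12, 59, 75, 93]
  EstII (ATCATTGG, off=0): starts [44, 77, 110, 124] → cuts [44, 77, 110, 124]

All cut coordinates (distinct, sorted): [2, 12, 21, 44, 59, 61, 75, 77, 93, 110, 120, 124]

Fragments:
  [0,2): 2 bp
  [2,12): 10 bp
  [12,21): 9 bp
  [21,44): 23 bp
  [44,59): 15 bp
  [59,61): 2 bp
  [61,75): 14 bp
  [75,77): 2 bp
  [77,93): 16 bp
  [93,110): 17 bp
  [110,120): 10 bp
  [120,124): 4 bp
  [124,135): 11 bp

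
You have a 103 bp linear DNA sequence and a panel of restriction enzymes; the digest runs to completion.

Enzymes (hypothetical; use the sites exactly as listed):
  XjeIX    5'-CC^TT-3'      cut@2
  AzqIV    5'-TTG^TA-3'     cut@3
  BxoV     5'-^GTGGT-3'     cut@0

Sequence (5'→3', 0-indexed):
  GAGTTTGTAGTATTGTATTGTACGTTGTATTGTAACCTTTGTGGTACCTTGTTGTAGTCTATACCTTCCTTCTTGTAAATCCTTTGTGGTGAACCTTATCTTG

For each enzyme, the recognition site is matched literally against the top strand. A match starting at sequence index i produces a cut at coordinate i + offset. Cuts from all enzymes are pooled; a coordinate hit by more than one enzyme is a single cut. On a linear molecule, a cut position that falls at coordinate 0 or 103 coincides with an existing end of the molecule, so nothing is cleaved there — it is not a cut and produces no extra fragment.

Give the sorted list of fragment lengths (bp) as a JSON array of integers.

Scan for sites:
  XjeIX CCTT/2: at [35, 46, 63, 67, 80, 93] ⇒ [37, 48, 65, 69, 82, 95]
  AzqIV TTGTA/3: at [4, 12, 17, 24, 29, 51, 72] ⇒ [7, 15, 20, 27, 32, 54, 75]
  BxoV GTGGT/0: at [40, 85] ⇒ [40, 85]

Pooled cuts: [7, 15, 20, 27, 32, 37, 40, 48, 54, 65, 69, 75, 82, 85, 95]

Fragments:
  [0,7): 7 bp
  [7,15): 8 bp
  [15,20): 5 bp
  [20,27): 7 bp
  [27,32): 5 bp
  [32,37): 5 bp
  [37,40): 3 bp
  [40,48): 8 bp
  [48,54): 6 bp
  [54,65): 11 bp
  [65,69): 4 bp
  [69,75): 6 bp
  [75,82): 7 bp
  [82,85): 3 bp
  [85,95): 10 bp
  [95,103): 8 bp

[3,3,4,5,5,5,6,6,7,7,7,8,8,8,10,11]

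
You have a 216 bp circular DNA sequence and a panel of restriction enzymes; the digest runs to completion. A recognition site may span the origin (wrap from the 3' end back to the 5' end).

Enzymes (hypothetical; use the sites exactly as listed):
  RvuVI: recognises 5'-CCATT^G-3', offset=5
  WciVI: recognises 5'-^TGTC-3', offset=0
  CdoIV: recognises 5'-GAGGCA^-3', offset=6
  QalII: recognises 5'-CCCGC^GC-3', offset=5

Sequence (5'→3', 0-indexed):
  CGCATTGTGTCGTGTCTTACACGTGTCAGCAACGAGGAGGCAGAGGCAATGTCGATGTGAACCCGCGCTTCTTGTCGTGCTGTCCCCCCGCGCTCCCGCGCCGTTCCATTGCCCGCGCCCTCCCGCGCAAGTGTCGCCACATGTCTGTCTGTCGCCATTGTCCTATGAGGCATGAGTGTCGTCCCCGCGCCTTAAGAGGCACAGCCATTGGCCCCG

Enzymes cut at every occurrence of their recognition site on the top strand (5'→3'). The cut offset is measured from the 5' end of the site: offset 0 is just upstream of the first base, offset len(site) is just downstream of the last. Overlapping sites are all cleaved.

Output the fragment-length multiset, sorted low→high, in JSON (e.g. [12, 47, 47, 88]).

[1,1,4,4,4,5,5,6,6,6,6,8,8,8,8,9,10,10,11,11,11,12,13,13,17,19]

Site scan:
  RvuVI (CCATTG, off=5): starts [105, 154, 204] → cuts [110, 159, 209]
  WciVI (TGTC, off=0): starts [7, 12, 23, 49, 72, 80, 131, 141, 145, 149, 158, 176] → cuts [7, 12, 23, 49, 72, 80, 131, 141, 145, 149, 158, 176]
  CdoIV (GAGGCA, off=6): starts [36, 42, 166, 195] → cuts [42, 48, 172, 201]
  QalII (CCCGCGC, off=5): starts [61, 86, 94, 111, 121, 183, 212] → cuts [1, 66, 91, 99, 116, 126, 188]

Pooled cuts: [1, 7, 12, 23, 42, 48, 49, 66, 72, 80, 91, 99, 110, 116, 126, 131, 141, 145, 149, 158, 159, 172, 176, 188, 201, 209]

Fragment lengths:
  1→7: 6 bp
  7→12: 5 bp
  12→23: 11 bp
  23→42: 19 bp
  42→48: 6 bp
  48→49: 1 bp
  49→66: 17 bp
  66→72: 6 bp
  72→80: 8 bp
  80→91: 11 bp
  91→99: 8 bp
  99→110: 11 bp
  110→116: 6 bp
  116→126: 10 bp
  126→131: 5 bp
  131→141: 10 bp
  141→145: 4 bp
  145→149: 4 bp
  149→158: 9 bp
  158→159: 1 bp
  159→172: 13 bp
  172→176: 4 bp
  176→188: 12 bp
  188→201: 13 bp
  201→209: 8 bp
  209→1 (wrap): 216-209+1 = 8 bp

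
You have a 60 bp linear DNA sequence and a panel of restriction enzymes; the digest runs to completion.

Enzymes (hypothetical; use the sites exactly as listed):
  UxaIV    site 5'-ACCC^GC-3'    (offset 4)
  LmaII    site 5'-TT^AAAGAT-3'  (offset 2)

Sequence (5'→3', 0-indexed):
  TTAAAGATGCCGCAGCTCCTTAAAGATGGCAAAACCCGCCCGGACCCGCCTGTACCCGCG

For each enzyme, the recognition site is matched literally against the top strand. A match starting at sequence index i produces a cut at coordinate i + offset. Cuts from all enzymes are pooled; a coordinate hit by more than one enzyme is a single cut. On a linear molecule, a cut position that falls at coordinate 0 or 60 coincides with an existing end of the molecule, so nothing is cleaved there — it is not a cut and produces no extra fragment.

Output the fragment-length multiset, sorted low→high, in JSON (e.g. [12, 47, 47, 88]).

Per-enzyme occurrences:
  UxaIV (ACCCGC, off=4): starts [33, 43, 53] → cuts [37, 47, 57]
  LmaII (TTAAAGAT, off=2): starts [0, 19] → cuts [2, 21]

Pooled cuts: [2, 21, 37, 47, 57]

Fragment lengths:
  [0,2): 2 bp
  [2,21): 19 bp
  [21,37): 16 bp
  [37,47): 10 bp
  [47,57): 10 bp
  [57,60): 3 bp

[2,3,10,10,16,19]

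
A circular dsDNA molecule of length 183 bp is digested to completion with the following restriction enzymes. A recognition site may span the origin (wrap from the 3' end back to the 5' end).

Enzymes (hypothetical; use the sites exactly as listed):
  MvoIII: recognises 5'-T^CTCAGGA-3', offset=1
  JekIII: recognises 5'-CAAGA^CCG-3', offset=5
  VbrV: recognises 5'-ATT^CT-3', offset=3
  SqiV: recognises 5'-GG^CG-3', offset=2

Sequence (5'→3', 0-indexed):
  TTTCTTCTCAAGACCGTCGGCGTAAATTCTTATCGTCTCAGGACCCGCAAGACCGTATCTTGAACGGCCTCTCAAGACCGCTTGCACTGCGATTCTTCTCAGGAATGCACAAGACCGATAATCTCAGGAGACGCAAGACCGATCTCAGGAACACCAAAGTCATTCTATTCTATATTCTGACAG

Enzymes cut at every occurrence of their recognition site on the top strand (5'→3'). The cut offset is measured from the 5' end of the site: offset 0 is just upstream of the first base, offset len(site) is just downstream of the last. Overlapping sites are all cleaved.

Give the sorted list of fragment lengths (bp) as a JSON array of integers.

[3,5,5,7,7,8,8,8,16,16,17,17,20,21,25]

Site scan:
  MvoIII (TCTCAGGA, off=1): starts [35, 96, 121, 142] → cuts [36, 97, 122, 143]
  JekIII (CAAGACCG, off=5): starts [8, 47, 72, 109, 133] → cuts [13, 52, 77, 114, 138]
  VbrV (ATTCT, off=3): starts [25, 91, 161, 166, 173] → cuts [28, 94, 164, 169, 176]
  SqiV (GGCG, off=2): starts [18] → cuts [20]

Pooled cuts: [13, 20, 28, 36, 52, 77, 94, 97, 114, 122, 138, 143, 164, 169, 176]

Fragment lengths:
  13→20: 7 bp
  20→28: 8 bp
  28→36: 8 bp
  36→52: 16 bp
  52→77: 25 bp
  77→94: 17 bp
  94→97: 3 bp
  97→114: 17 bp
  114→122: 8 bp
  122→138: 16 bp
  138→143: 5 bp
  143→164: 21 bp
  164→169: 5 bp
  169→176: 7 bp
  176→13 (wrap): 183-176+13 = 20 bp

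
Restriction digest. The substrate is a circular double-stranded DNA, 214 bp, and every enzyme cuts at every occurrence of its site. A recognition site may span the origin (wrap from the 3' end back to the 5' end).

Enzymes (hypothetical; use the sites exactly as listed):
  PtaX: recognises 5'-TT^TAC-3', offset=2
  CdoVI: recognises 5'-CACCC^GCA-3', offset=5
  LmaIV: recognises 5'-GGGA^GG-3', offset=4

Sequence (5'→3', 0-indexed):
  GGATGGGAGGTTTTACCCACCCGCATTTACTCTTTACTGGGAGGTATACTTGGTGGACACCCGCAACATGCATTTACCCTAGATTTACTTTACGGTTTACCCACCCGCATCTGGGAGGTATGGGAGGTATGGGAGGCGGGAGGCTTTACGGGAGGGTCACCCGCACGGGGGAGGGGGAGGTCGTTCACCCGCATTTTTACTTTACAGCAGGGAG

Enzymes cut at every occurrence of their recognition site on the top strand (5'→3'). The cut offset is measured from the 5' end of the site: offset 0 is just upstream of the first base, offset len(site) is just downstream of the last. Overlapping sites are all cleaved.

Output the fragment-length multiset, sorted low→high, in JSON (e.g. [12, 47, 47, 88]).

[5,5,5,5,5,6,7,7,7,7,7,8,9,9,9,9,9,9,10,10,11,11,12,12,20]

Site scan:
  PtaX TTTAC/2: at [11, 25, 32, 72, 83, 88, 95, 144, 195, 200] ⇒ [13, 27, 34, 74, 85, 90, 97, 146, 197, 202]
  CdoVI CACCCGCA/5: at [17, 57, 101, 157, 185] ⇒ [22, 62, 106, 162, 190]
  LmaIV GGGAGG/4: at [4, 38, 112, 121, 130, 137, 149, 168, 174, 209] ⇒ [8, 42, 116, 125, 134, 141, 153, 172, 178, 213]

Pooled cuts: [8, 13, 22, 27, 34, 42, 62, 74, 85, 90, 97, 106, 116, 125, 134, 141, 146, 153, 162, 172, 178, 190, 197, 202, 213]

Fragment lengths:
  8→13: 5 bp
  13→22: 9 bp
  22→27: 5 bp
  27→34: 7 bp
  34→42: 8 bp
  42→62: 20 bp
  62→74: 12 bp
  74→85: 11 bp
  85→90: 5 bp
  90→97: 7 bp
  97→106: 9 bp
  106→116: 10 bp
  116→125: 9 bp
  125→134: 9 bp
  134→141: 7 bp
  141→146: 5 bp
  146→153: 7 bp
  153→162: 9 bp
  162→172: 10 bp
  172→178: 6 bp
  178→190: 12 bp
  190→197: 7 bp
  197→202: 5 bp
  202→213: 11 bp
  213→8 (wrap): 214-213+8 = 9 bp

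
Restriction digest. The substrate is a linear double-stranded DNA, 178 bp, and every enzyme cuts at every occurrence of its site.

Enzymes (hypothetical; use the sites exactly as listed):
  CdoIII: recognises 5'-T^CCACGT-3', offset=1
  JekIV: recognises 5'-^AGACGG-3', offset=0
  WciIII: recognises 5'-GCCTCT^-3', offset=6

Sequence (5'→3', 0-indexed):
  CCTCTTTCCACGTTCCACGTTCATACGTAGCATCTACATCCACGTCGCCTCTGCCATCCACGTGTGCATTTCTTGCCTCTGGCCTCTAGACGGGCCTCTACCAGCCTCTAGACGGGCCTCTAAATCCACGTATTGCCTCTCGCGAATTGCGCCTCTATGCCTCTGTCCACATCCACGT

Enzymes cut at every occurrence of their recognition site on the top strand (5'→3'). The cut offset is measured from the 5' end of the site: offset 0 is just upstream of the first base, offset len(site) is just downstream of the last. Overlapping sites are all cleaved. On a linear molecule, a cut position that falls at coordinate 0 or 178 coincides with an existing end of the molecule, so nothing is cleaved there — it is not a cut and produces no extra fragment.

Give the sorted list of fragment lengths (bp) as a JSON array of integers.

Site scan:
  CdoIII TCCACGT/1: at [6, 13, 38, 56, 124, 171] ⇒ [7, 14, 39, 57, 125, 172]
  JekIV AGACGG/0: at [87, 109] ⇒ [87, 109]
  WciIII GCCTCT/6: at [46, 74, 81, 93, 103, 115, 134, 150, 158] ⇒ [52, 80, 87, 99, 109, 121, 140, 156, 164]

All cut coordinates (distinct, sorted): [7, 14, 39, 52, 57, 80, 87, 99, 109, 121, 125, 140, 156, 164, 172]

Fragments:
  [0,7): 7 bp
  [7,14): 7 bp
  [14,39): 25 bp
  [39,52): 13 bp
  [52,57): 5 bp
  [57,80): 23 bp
  [80,87): 7 bp
  [87,99): 12 bp
  [99,109): 10 bp
  [109,121): 12 bp
  [121,125): 4 bp
  [125,140): 15 bp
  [140,156): 16 bp
  [156,164): 8 bp
  [164,172): 8 bp
  [172,178): 6 bp

[4,5,6,7,7,7,8,8,10,12,12,13,15,16,23,25]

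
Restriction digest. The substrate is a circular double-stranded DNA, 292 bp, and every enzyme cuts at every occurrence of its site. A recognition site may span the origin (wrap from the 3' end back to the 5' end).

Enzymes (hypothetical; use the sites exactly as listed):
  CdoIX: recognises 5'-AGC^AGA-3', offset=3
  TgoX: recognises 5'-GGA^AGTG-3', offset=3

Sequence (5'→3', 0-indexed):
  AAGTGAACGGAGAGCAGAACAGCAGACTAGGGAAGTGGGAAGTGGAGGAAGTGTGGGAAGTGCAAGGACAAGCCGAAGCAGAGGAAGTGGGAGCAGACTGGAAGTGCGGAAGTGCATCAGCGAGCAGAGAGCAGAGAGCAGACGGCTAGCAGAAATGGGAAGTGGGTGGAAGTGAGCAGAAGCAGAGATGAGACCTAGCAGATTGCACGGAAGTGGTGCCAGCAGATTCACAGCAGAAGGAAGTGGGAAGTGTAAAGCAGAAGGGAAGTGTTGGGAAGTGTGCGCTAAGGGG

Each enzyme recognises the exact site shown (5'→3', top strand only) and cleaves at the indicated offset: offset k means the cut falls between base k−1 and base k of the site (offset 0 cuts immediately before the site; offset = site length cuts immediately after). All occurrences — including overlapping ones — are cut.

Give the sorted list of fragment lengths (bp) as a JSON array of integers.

[6,6,7,7,7,7,7,7,8,8,8,8,9,9,9,10,10,10,10,10,11,11,12,12,14,15,16,17,21]

Site scan:
  CdoIX AGCAGA/3: at [12, 20, 76, 91, 122, 129, 136, 147, 174, 180, 196, 220, 231, 255] ⇒ [15, 23, 79, 94, 125, 132, 139, 150, 177, 183, 199, 223, 234, 258]
  TgoX GGAAGTG/3: at [30, 37, 46, 55, 82, 99, 107, 157, 167, 208, 238, 245, 263, 273, 290] ⇒ [1, 33, 40, 49, 58, 85, 102, 110, 160, 170, 211, 241, 248, 266, 276]

All cut coordinates (distinct, sorted): [1, 15, 23, 33, 40, 49, 58, 79, 85, 94, 102, 110, 125, 132, 139, 150, 160, 170, 177, 183, 199, 211, 223, 234, 241, 248, 258, 266, 276]

Fragment lengths:
  1→15: 14 bp
  15→23: 8 bp
  23→33: 10 bp
  33→40: 7 bp
  40→49: 9 bp
  49→58: 9 bp
  58→79: 21 bp
  79→85: 6 bp
  85→94: 9 bp
  94→102: 8 bp
  102→110: 8 bp
  110→125: 15 bp
  125→132: 7 bp
  132→139: 7 bp
  139→150: 11 bp
  150→160: 10 bp
  160→170: 10 bp
  170→177: 7 bp
  177→183: 6 bp
  183→199: 16 bp
  199→211: 12 bp
  211→223: 12 bp
  223→234: 11 bp
  234→241: 7 bp
  241→248: 7 bp
  248→258: 10 bp
  258→266: 8 bp
  266→276: 10 bp
  276→1 (wrap): 292-276+1 = 17 bp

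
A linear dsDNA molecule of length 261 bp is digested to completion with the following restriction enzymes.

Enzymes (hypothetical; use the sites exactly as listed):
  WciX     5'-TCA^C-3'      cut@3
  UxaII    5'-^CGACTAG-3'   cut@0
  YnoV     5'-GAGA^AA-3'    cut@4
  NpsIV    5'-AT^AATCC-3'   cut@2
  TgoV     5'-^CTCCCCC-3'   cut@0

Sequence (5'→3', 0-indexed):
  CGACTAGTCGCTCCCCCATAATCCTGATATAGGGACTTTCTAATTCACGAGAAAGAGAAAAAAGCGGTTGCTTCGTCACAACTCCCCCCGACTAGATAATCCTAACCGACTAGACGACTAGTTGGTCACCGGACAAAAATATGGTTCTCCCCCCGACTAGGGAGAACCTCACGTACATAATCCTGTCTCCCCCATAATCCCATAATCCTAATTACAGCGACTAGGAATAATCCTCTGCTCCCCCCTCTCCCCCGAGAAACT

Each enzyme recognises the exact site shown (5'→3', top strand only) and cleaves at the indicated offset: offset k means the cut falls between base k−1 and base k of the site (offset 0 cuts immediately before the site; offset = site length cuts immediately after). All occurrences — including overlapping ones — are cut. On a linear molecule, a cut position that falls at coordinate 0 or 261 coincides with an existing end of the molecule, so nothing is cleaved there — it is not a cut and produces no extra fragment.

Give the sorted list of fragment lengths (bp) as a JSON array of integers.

[3,4,5,6,7,7,7,8,8,8,9,9,9,9,9,9,10,11,11,14,14,18,18,20,28]

Per-enzyme occurrences:
  WciX TCAC/3: at [44, 75, 125, 168] ⇒ [47, 78, 128, 171]
  UxaII CGACTAG/0: at [0, 88, 106, 114, 153, 217] ⇒ [88, 106, 114, 153, 217] (position 0 is a terminus of the linear molecule — no cut)
  YnoV GAGAAA/4: at [48, 54, 253] ⇒ [52, 58, 257]
  NpsIV ATAATCC/2: at [17, 95, 176, 193, 201, 226] ⇒ [19, 97, 178, 195, 203, 228]
  TgoV CTCCCCC/0: at [10, 81, 146, 186, 237, 246] ⇒ [10, 81, 146, 186, 237, 246]

All cut coordinates (distinct, sorted): [10, 19, 47, 52, 58, 78, 81, 88, 97, 106, 114, 128, 146, 153, 171, 178, 186, 195, 203, 217, 228, 237, 246, 257]

Fragments:
  [0,10): 10 bp
  [10,19): 9 bp
  [19,47): 28 bp
  [47,52): 5 bp
  [52,58): 6 bp
  [58,78): 20 bp
  [78,81): 3 bp
  [81,88): 7 bp
  [88,97): 9 bp
  [97,106): 9 bp
  [106,114): 8 bp
  [114,128): 14 bp
  [128,146): 18 bp
  [146,153): 7 bp
  [153,171): 18 bp
  [171,178): 7 bp
  [178,186): 8 bp
  [186,195): 9 bp
  [195,203): 8 bp
  [203,217): 14 bp
  [217,228): 11 bp
  [228,237): 9 bp
  [237,246): 9 bp
  [246,257): 11 bp
  [257,261): 4 bp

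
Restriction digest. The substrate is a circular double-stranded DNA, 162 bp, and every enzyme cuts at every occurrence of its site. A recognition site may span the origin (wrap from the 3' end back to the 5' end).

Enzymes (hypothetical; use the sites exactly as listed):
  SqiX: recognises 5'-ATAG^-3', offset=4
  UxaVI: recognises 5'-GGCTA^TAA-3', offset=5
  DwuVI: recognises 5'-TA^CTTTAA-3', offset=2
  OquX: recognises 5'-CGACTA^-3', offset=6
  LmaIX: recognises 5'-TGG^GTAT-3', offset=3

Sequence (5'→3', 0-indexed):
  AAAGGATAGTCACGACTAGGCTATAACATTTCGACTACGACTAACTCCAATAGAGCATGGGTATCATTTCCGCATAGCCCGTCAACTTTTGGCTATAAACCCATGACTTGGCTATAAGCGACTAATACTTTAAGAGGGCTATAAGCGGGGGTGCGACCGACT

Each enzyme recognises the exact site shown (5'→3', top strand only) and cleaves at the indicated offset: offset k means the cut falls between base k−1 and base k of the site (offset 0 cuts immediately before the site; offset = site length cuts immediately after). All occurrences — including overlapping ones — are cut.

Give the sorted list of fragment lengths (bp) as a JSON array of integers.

[3,5,6,7,8,9,10,10,14,14,17,18,19,22]

Scan for sites:
  SqiX (ATAG, off=4): starts [5, 49, 73] → cuts [9, 53, 77]
  UxaVI (GGCTATAA, off=5): starts [18, 90, 109, 136] → cuts [23, 95, 114, 141]
  DwuVI (TACTTTAA, off=2): starts [125] → cuts [127]
  OquX (CGACTA, off=6): starts [12, 31, 37, 118, 157] → cuts [1, 18, 37, 43, 124]
  LmaIX (TGGGTAT, off=3): starts [57] → cuts [60]

All cut coordinates (distinct, sorted): [1, 9, 18, 23, 37, 43, 53, 60, 77, 95, 114, 124, 127, 141]

Fragment lengths:
  1→9: 8 bp
  9→18: 9 bp
  18→23: 5 bp
  23→37: 14 bp
  37→43: 6 bp
  43→53: 10 bp
  53→60: 7 bp
  60→77: 17 bp
  77→95: 18 bp
  95→114: 19 bp
  114→124: 10 bp
  124→127: 3 bp
  127→141: 14 bp
  141→1 (wrap): 162-141+1 = 22 bp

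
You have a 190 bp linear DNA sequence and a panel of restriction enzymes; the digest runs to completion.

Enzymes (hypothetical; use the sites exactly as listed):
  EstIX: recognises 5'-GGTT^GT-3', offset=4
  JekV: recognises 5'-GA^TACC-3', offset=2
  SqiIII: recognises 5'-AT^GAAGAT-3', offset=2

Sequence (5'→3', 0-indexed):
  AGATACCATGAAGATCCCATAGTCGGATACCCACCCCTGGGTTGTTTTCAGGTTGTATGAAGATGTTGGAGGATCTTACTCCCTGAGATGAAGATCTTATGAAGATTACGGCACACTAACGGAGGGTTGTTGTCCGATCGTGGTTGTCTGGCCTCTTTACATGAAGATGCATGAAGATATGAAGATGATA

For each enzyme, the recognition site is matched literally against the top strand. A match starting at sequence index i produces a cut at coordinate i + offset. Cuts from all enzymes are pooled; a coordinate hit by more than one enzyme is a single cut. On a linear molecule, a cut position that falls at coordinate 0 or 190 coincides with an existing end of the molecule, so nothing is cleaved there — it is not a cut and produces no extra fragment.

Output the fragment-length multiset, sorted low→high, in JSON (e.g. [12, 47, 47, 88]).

[3,4,6,8,10,10,11,11,16,17,17,18,28,31]

Per-enzyme occurrences:
  EstIX GGTTGT/4: at [39, 50, 124, 141] ⇒ [43, 54, 128, 145]
  JekV GATACC/2: at [1, 25] ⇒ [3, 27]
  SqiIII ATGAAGAT/2: at [7, 56, 87, 98, 160, 170, 178] ⇒ [9, 58, 89, 100, 162, 172, 180]

Pooled cuts: [3, 9, 27, 43, 54, 58, 89, 100, 128, 145, 162, 172, 180]

Fragment lengths:
  [0,3): 3 bp
  [3,9): 6 bp
  [9,27): 18 bp
  [27,43): 16 bp
  [43,54): 11 bp
  [54,58): 4 bp
  [58,89): 31 bp
  [89,100): 11 bp
  [100,128): 28 bp
  [128,145): 17 bp
  [145,162): 17 bp
  [162,172): 10 bp
  [172,180): 8 bp
  [180,190): 10 bp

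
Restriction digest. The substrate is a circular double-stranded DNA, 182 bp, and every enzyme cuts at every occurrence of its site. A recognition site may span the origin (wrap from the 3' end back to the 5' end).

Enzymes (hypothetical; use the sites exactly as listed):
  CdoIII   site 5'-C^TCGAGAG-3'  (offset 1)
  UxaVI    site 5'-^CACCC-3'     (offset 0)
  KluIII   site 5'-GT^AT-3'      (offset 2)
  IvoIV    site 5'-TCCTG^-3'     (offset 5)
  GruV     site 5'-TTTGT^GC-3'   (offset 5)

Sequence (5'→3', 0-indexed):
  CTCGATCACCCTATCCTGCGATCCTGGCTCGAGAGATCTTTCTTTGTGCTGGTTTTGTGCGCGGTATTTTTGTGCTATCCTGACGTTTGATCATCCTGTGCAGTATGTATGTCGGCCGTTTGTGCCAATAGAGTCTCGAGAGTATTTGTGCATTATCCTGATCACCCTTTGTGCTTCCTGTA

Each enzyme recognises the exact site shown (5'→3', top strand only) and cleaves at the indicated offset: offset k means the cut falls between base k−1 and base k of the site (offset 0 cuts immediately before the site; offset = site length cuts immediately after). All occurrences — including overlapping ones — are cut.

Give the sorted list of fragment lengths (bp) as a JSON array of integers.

[2,2,4,6,6,7,8,8,8,8,8,9,10,11,11,12,12,15,16,19]

Scan for sites:
  CdoIII (CTCGAGAG, off=1): starts [27, 134] → cuts [28, 135]
  UxaVI (CACCC, off=0): starts [6, 162] → cuts [6, 162]
  KluIII (GTAT, off=2): starts [63, 102, 106, 141] → cuts [65, 104, 108, 143]
  IvoIV (TCCTG, off=5): starts [13, 21, 77, 93, 155, 175] → cuts [18, 26, 82, 98, 160, 180]
  GruV (TTTGTGC, off=5): starts [42, 53, 68, 118, 144, 167] → cuts [47, 58, 73, 123, 149, 172]

All cut coordinates (distinct, sorted): [6, 18, 26, 28, 47, 58, 65, 73, 82, 98, 104, 108, 123, 135, 143, 149, 160, 162, 172, 180]

Fragment lengths:
  6→18: 12 bp
  18→26: 8 bp
  26→28: 2 bp
  28→47: 19 bp
  47→58: 11 bp
  58→65: 7 bp
  65→73: 8 bp
  73→82: 9 bp
  82→98: 16 bp
  98→104: 6 bp
  104→108: 4 bp
  108→123: 15 bp
  123→135: 12 bp
  135→143: 8 bp
  143→149: 6 bp
  149→160: 11 bp
  160→162: 2 bp
  162→172: 10 bp
  172→180: 8 bp
  180→6 (wrap): 182-180+6 = 8 bp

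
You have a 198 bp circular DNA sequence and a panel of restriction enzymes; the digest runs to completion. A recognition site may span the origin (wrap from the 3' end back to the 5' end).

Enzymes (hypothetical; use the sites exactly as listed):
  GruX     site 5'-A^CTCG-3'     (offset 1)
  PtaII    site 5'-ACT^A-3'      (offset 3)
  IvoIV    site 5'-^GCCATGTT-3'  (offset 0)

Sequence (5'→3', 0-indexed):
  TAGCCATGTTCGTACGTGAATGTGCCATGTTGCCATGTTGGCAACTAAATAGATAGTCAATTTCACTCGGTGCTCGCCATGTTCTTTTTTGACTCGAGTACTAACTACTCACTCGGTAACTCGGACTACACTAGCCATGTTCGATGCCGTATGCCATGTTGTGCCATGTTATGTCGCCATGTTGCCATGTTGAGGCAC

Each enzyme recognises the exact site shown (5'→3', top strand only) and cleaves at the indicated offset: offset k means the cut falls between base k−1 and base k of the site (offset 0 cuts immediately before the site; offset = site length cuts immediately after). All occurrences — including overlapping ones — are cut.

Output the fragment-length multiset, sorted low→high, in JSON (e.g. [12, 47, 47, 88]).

[1,1,4,5,5,8,8,8,8,10,10,10,13,15,16,17,19,19,21]

Per-enzyme occurrences:
  GruX (ACTCG, off=1): starts [64, 91, 110, 118] → cuts [65, 92, 111, 119]
  PtaII (ACTA, off=3): starts [43, 99, 103, 124, 129, 196] → cuts [1, 46, 102, 106, 127, 132]
  IvoIV (GCCATGTT, off=0): starts [2, 23, 31, 75, 133, 152, 162, 175, 183] → cuts [2, 23, 31, 75, 133, 152, 162, 175, 183]

Pooled cuts: [1, 2, 23, 31, 46, 65, 75, 92, 102, 106, 111, 119, 127, 132, 133, 152, 162, 175, 183]

Fragment lengths:
  1→2: 1 bp
  2→23: 21 bp
  23→31: 8 bp
  31→46: 15 bp
  46→65: 19 bp
  65→75: 10 bp
  75→92: 17 bp
  92→102: 10 bp
  102→106: 4 bp
  106→111: 5 bp
  111→119: 8 bp
  119→127: 8 bp
  127→132: 5 bp
  132→133: 1 bp
  133→152: 19 bp
  152→162: 10 bp
  162→175: 13 bp
  175→183: 8 bp
  183→1 (wrap): 198-183+1 = 16 bp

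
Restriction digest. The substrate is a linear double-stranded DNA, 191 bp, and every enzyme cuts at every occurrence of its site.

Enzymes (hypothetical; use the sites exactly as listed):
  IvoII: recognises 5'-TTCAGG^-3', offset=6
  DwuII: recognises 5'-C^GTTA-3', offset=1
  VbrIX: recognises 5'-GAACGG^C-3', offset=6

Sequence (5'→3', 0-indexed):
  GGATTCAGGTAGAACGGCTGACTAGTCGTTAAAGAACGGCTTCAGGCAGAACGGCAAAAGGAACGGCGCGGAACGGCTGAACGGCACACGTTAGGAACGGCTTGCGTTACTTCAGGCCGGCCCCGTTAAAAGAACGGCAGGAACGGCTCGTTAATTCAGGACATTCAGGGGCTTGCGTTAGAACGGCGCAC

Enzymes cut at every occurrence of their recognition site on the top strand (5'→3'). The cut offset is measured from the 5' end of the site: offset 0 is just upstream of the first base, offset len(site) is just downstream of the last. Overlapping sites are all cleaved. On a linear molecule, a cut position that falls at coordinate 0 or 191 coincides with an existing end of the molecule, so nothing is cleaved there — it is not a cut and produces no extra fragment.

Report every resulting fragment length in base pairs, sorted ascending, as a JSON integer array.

[3,5,5,5,7,7,8,8,8,8,9,9,9,10,10,10,11,11,11,12,12,13]

Scan for sites:
  IvoII (TTCAGG, off=6): starts [3, 40, 110, 154, 163] → cuts [9, 46, 116, 160, 169]
  DwuII (CGTTA, off=1): starts [26, 88, 104, 123, 148, 175] → cuts [27, 89, 105, 124, 149, 176]
  VbrIX (GAACGGC, off=6): starts [11, 33, 48, 60, 70, 78, 94, 131, 140, 180] → cuts [17, 39, 54, 66, 76, 84, 100, 137, 146, 186]

All cut coordinates (distinct, sorted): [9, 17, 27, 39, 46, 54, 66, 76, 84, 89, 100, 105, 116, 124, 137, 146, 149, 160, 169, 176, 186]

Fragments:
  [0,9): 9 bp
  [9,17): 8 bp
  [17,27): 10 bp
  [27,39): 12 bp
  [39,46): 7 bp
  [46,54): 8 bp
  [54,66): 12 bp
  [66,76): 10 bp
  [76,84): 8 bp
  [84,89): 5 bp
  [89,100): 11 bp
  [100,105): 5 bp
  [105,116): 11 bp
  [116,124): 8 bp
  [124,137): 13 bp
  [137,146): 9 bp
  [146,149): 3 bp
  [149,160): 11 bp
  [160,169): 9 bp
  [169,176): 7 bp
  [176,186): 10 bp
  [186,191): 5 bp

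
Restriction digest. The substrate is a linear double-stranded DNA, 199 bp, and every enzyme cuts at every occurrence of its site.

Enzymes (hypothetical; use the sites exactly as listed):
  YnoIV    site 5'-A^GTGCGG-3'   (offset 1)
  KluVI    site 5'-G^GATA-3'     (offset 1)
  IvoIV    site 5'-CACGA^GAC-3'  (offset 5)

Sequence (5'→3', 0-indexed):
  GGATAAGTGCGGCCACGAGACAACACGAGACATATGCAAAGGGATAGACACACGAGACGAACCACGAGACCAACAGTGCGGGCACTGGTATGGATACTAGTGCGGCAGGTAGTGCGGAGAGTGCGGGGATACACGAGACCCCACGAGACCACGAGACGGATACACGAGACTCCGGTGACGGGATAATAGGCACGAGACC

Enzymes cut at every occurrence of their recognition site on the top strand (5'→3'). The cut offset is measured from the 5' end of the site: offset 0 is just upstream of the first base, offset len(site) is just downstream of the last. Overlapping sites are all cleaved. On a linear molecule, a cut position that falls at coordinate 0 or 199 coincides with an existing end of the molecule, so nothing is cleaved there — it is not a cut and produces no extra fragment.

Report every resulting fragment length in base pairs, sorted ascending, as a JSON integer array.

Site scan:
  YnoIV AGTGCGG/1: at [5, 74, 98, 110, 119] ⇒ [6, 75, 99, 111, 120]
  KluVI GGATA/1: at [0, 41, 91, 126, 157, 180] ⇒ [1, 42, 92, 127, 158, 181]
  IvoIV CACGAGAC/5: at [13, 23, 50, 62, 131, 141, 149, 162, 190] ⇒ [18, 28, 55, 67, 136, 146, 154, 167, 195]

All cut coordinates (distinct, sorted): [1, 6, 18, 28, 42, 55, 67, 75, 92, 99, 111, 120, 127, 136, 146, 154, 158, 167, 181, 195]

Fragments:
  [0,1): 1 bp
  [1,6): 5 bp
  [6,18): 12 bp
  [18,28): 10 bp
  [28,42): 14 bp
  [42,55): 13 bp
  [55,67): 12 bp
  [67,75): 8 bp
  [75,92): 17 bp
  [92,99): 7 bp
  [99,111): 12 bp
  [111,120): 9 bp
  [120,127): 7 bp
  [127,136): 9 bp
  [136,146): 10 bp
  [146,154): 8 bp
  [154,158): 4 bp
  [158,167): 9 bp
  [167,181): 14 bp
  [181,195): 14 bp
  [195,199): 4 bp

[1,4,4,5,7,7,8,8,9,9,9,10,10,12,12,12,13,14,14,14,17]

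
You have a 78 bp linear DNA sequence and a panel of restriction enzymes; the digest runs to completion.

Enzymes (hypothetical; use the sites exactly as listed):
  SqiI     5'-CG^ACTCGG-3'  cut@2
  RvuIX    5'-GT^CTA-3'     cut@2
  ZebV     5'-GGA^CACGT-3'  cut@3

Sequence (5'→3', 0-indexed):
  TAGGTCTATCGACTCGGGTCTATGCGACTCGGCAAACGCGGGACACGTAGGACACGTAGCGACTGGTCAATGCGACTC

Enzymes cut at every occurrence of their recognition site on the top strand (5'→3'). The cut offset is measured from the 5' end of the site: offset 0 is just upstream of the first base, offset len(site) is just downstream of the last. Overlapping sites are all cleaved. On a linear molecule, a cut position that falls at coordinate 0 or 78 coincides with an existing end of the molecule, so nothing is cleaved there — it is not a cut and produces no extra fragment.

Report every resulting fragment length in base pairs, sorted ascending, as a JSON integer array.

[5,6,7,8,9,17,26]

Per-enzyme occurrences:
  SqiI (CGACTCGG, off=2): starts [9, 24] → cuts [11, 26]
  RvuIX (GTCTA, off=2): starts [3, 17] → cuts [5, 19]
  ZebV (GGACACGT, off=3): starts [40, 49] → cuts [43, 52]

Pooled cuts: [5, 11, 19, 26, 43, 52]

Fragment lengths:
  [0,5): 5 bp
  [5,11): 6 bp
  [11,19): 8 bp
  [19,26): 7 bp
  [26,43): 17 bp
  [43,52): 9 bp
  [52,78): 26 bp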